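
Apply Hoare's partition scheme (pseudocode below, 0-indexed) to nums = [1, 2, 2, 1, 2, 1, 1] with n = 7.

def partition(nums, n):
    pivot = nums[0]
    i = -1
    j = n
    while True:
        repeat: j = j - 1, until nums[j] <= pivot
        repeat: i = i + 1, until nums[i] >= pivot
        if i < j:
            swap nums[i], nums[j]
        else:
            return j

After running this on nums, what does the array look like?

[1, 1, 1, 2, 2, 2, 1]

pivot=1
j stops at 6 (1), i stops at 0 (1); swap ⇒ [1, 2, 2, 1, 2, 1, 1]
j stops at 5 (1), i stops at 1 (2); swap ⇒ [1, 1, 2, 1, 2, 2, 1]
j stops at 3 (1), i stops at 2 (2); swap ⇒ [1, 1, 1, 2, 2, 2, 1]
j stops at 2, i stops at 3; i≥j ⇒ return 2. nums=[1, 1, 1, 2, 2, 2, 1]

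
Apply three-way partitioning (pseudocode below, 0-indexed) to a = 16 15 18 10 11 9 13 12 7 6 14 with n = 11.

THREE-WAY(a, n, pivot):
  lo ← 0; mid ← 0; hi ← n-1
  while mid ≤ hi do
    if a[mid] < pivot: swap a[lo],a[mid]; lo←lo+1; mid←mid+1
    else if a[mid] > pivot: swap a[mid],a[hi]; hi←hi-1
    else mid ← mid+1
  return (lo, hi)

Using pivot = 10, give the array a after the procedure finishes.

6 7 9 10 11 13 12 18 15 14 16

pivot = 10; lo=0, mid=0, hi=10
a[mid]=16>10: swap a[0],a[10]; hi=9 → 14 15 18 10 11 9 13 12 7 6 16
a[mid]=14>10: swap a[0],a[9]; hi=8 → 6 15 18 10 11 9 13 12 7 14 16
a[mid]=6<10: swap a[0],a[0]; lo=1,mid=1 → 6 15 18 10 11 9 13 12 7 14 16
a[mid]=15>10: swap a[1],a[8]; hi=7 → 6 7 18 10 11 9 13 12 15 14 16
a[mid]=7<10: swap a[1],a[1]; lo=2,mid=2 → 6 7 18 10 11 9 13 12 15 14 16
a[mid]=18>10: swap a[2],a[7]; hi=6 → 6 7 12 10 11 9 13 18 15 14 16
a[mid]=12>10: swap a[2],a[6]; hi=5 → 6 7 13 10 11 9 12 18 15 14 16
a[mid]=13>10: swap a[2],a[5]; hi=4 → 6 7 9 10 11 13 12 18 15 14 16
a[mid]=9<10: swap a[2],a[2]; lo=3,mid=3 → 6 7 9 10 11 13 12 18 15 14 16
a[mid]=10=10: mid=4
a[mid]=11>10: swap a[4],a[4]; hi=3 → 6 7 9 10 11 13 12 18 15 14 16
end: lo=3, hi=3; a = 6 7 9 10 11 13 12 18 15 14 16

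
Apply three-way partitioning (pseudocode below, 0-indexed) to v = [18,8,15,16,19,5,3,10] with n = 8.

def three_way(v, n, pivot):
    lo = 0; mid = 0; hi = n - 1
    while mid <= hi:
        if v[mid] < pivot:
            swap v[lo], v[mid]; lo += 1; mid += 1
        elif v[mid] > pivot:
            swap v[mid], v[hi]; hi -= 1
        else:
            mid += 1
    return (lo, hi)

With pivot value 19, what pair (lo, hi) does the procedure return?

pivot = 19; lo=0, mid=0, hi=7
v[mid]=18<19: swap v[0],v[0]; lo=1,mid=1 → [18,8,15,16,19,5,3,10]
v[mid]=8<19: swap v[1],v[1]; lo=2,mid=2 → [18,8,15,16,19,5,3,10]
v[mid]=15<19: swap v[2],v[2]; lo=3,mid=3 → [18,8,15,16,19,5,3,10]
v[mid]=16<19: swap v[3],v[3]; lo=4,mid=4 → [18,8,15,16,19,5,3,10]
v[mid]=19=19: mid=5
v[mid]=5<19: swap v[4],v[5]; lo=5,mid=6 → [18,8,15,16,5,19,3,10]
v[mid]=3<19: swap v[5],v[6]; lo=6,mid=7 → [18,8,15,16,5,3,19,10]
v[mid]=10<19: swap v[6],v[7]; lo=7,mid=8 → [18,8,15,16,5,3,10,19]
end: lo=7, hi=7; v = [18,8,15,16,5,3,10,19]

(7, 7)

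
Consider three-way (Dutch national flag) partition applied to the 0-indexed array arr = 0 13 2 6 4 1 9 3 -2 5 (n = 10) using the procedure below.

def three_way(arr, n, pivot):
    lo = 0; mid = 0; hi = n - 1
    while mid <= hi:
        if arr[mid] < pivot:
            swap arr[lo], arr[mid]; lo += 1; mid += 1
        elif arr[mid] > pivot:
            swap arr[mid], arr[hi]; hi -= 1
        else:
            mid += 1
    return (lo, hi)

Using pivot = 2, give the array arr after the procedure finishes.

pivot = 2; lo=0, mid=0, hi=9
arr[mid]=0<2: swap arr[0],arr[0]; lo=1,mid=1 → 0 13 2 6 4 1 9 3 -2 5
arr[mid]=13>2: swap arr[1],arr[9]; hi=8 → 0 5 2 6 4 1 9 3 -2 13
arr[mid]=5>2: swap arr[1],arr[8]; hi=7 → 0 -2 2 6 4 1 9 3 5 13
arr[mid]=-2<2: swap arr[1],arr[1]; lo=2,mid=2 → 0 -2 2 6 4 1 9 3 5 13
arr[mid]=2=2: mid=3
arr[mid]=6>2: swap arr[3],arr[7]; hi=6 → 0 -2 2 3 4 1 9 6 5 13
arr[mid]=3>2: swap arr[3],arr[6]; hi=5 → 0 -2 2 9 4 1 3 6 5 13
arr[mid]=9>2: swap arr[3],arr[5]; hi=4 → 0 -2 2 1 4 9 3 6 5 13
arr[mid]=1<2: swap arr[2],arr[3]; lo=3,mid=4 → 0 -2 1 2 4 9 3 6 5 13
arr[mid]=4>2: swap arr[4],arr[4]; hi=3 → 0 -2 1 2 4 9 3 6 5 13
end: lo=3, hi=3; arr = 0 -2 1 2 4 9 3 6 5 13

0 -2 1 2 4 9 3 6 5 13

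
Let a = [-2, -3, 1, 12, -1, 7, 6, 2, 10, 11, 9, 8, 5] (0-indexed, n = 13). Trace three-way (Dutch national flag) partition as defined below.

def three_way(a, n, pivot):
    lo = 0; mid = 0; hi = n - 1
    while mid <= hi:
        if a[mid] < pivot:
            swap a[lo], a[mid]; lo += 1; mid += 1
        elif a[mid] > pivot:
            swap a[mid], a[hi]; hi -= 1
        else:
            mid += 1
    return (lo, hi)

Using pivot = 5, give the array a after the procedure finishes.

pivot = 5; lo=0, mid=0, hi=12
a[mid]=-2<5: swap a[0],a[0]; lo=1,mid=1 → [-2, -3, 1, 12, -1, 7, 6, 2, 10, 11, 9, 8, 5]
a[mid]=-3<5: swap a[1],a[1]; lo=2,mid=2 → [-2, -3, 1, 12, -1, 7, 6, 2, 10, 11, 9, 8, 5]
a[mid]=1<5: swap a[2],a[2]; lo=3,mid=3 → [-2, -3, 1, 12, -1, 7, 6, 2, 10, 11, 9, 8, 5]
a[mid]=12>5: swap a[3],a[12]; hi=11 → [-2, -3, 1, 5, -1, 7, 6, 2, 10, 11, 9, 8, 12]
a[mid]=5=5: mid=4
a[mid]=-1<5: swap a[3],a[4]; lo=4,mid=5 → [-2, -3, 1, -1, 5, 7, 6, 2, 10, 11, 9, 8, 12]
a[mid]=7>5: swap a[5],a[11]; hi=10 → [-2, -3, 1, -1, 5, 8, 6, 2, 10, 11, 9, 7, 12]
a[mid]=8>5: swap a[5],a[10]; hi=9 → [-2, -3, 1, -1, 5, 9, 6, 2, 10, 11, 8, 7, 12]
a[mid]=9>5: swap a[5],a[9]; hi=8 → [-2, -3, 1, -1, 5, 11, 6, 2, 10, 9, 8, 7, 12]
a[mid]=11>5: swap a[5],a[8]; hi=7 → [-2, -3, 1, -1, 5, 10, 6, 2, 11, 9, 8, 7, 12]
a[mid]=10>5: swap a[5],a[7]; hi=6 → [-2, -3, 1, -1, 5, 2, 6, 10, 11, 9, 8, 7, 12]
a[mid]=2<5: swap a[4],a[5]; lo=5,mid=6 → [-2, -3, 1, -1, 2, 5, 6, 10, 11, 9, 8, 7, 12]
a[mid]=6>5: swap a[6],a[6]; hi=5 → [-2, -3, 1, -1, 2, 5, 6, 10, 11, 9, 8, 7, 12]
end: lo=5, hi=5; a = [-2, -3, 1, -1, 2, 5, 6, 10, 11, 9, 8, 7, 12]

[-2, -3, 1, -1, 2, 5, 6, 10, 11, 9, 8, 7, 12]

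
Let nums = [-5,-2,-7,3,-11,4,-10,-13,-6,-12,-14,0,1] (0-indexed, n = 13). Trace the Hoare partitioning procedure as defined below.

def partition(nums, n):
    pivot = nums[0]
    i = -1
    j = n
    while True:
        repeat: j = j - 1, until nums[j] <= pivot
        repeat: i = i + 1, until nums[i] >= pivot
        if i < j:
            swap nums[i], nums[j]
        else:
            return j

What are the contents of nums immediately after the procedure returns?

[-14,-12,-7,-6,-11,-13,-10,4,3,-2,-5,0,1]

pivot = nums[0] = -5; i = -1, j = 13
j→10 (nums[10]=-14≤-5), i→0 (nums[0]=-5≥-5); i<j, swap → [-14,-2,-7,3,-11,4,-10,-13,-6,-12,-5,0,1]
j→9 (nums[9]=-12≤-5), i→1 (nums[1]=-2≥-5); i<j, swap → [-14,-12,-7,3,-11,4,-10,-13,-6,-2,-5,0,1]
j→8 (nums[8]=-6≤-5), i→3 (nums[3]=3≥-5); i<j, swap → [-14,-12,-7,-6,-11,4,-10,-13,3,-2,-5,0,1]
j→7 (nums[7]=-13≤-5), i→5 (nums[5]=4≥-5); i<j, swap → [-14,-12,-7,-6,-11,-13,-10,4,3,-2,-5,0,1]
j→6, i→7; i≥j, return j=6. nums = [-14,-12,-7,-6,-11,-13,-10,4,3,-2,-5,0,1]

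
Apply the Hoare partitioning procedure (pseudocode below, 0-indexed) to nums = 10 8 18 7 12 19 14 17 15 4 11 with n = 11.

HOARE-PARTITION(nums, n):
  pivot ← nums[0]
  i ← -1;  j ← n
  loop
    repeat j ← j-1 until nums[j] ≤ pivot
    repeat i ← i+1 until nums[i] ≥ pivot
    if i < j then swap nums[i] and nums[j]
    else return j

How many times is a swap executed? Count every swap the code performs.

pivot = nums[0] = 10; i = -1, j = 11
j→9 (nums[9]=4≤10), i→0 (nums[0]=10≥10); i<j, swap → 4 8 18 7 12 19 14 17 15 10 11
j→3 (nums[3]=7≤10), i→2 (nums[2]=18≥10); i<j, swap → 4 8 7 18 12 19 14 17 15 10 11
j→2, i→3; i≥j, return j=2. nums = 4 8 7 18 12 19 14 17 15 10 11

2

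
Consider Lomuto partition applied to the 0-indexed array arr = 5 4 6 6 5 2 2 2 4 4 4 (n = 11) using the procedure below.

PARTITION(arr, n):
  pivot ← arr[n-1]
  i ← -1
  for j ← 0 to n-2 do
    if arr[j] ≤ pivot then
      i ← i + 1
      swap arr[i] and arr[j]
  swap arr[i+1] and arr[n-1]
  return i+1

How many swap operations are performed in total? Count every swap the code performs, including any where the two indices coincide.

7

pivot=4, i=-1
j=0: 5>4, skip
j=1: 4≤4, i=0, swap(0,1) ⇒ 4 5 6 6 5 2 2 2 4 4 4
j=2: 6>4, skip
j=3: 6>4, skip
j=4: 5>4, skip
j=5: 2≤4, i=1, swap(1,5) ⇒ 4 2 6 6 5 5 2 2 4 4 4
j=6: 2≤4, i=2, swap(2,6) ⇒ 4 2 2 6 5 5 6 2 4 4 4
j=7: 2≤4, i=3, swap(3,7) ⇒ 4 2 2 2 5 5 6 6 4 4 4
j=8: 4≤4, i=4, swap(4,8) ⇒ 4 2 2 2 4 5 6 6 5 4 4
j=9: 4≤4, i=5, swap(5,9) ⇒ 4 2 2 2 4 4 6 6 5 5 4
swap(6,10) ⇒ 4 2 2 2 4 4 4 6 5 5 6; return 6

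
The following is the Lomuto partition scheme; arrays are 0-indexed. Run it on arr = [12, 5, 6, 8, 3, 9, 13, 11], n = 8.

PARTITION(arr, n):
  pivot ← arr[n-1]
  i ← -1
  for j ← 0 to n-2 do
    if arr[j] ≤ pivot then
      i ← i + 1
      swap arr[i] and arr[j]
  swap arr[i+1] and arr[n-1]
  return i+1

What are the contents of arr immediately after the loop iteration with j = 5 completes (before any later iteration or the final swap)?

pivot=11, i=-1
j=0: 12>11, skip
j=1: 5≤11, i=0, swap(0,1) ⇒ [5, 12, 6, 8, 3, 9, 13, 11]
j=2: 6≤11, i=1, swap(1,2) ⇒ [5, 6, 12, 8, 3, 9, 13, 11]
j=3: 8≤11, i=2, swap(2,3) ⇒ [5, 6, 8, 12, 3, 9, 13, 11]
j=4: 3≤11, i=3, swap(3,4) ⇒ [5, 6, 8, 3, 12, 9, 13, 11]
j=5: 9≤11, i=4, swap(4,5) ⇒ [5, 6, 8, 3, 9, 12, 13, 11]
(after j=5) arr = [5, 6, 8, 3, 9, 12, 13, 11]

[5, 6, 8, 3, 9, 12, 13, 11]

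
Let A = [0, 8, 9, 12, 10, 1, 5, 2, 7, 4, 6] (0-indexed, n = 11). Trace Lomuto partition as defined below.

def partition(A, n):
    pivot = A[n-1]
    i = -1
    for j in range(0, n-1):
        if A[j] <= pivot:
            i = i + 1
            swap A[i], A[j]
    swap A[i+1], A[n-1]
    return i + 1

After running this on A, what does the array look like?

[0, 1, 5, 2, 4, 6, 9, 12, 7, 10, 8]

pivot=6, i=-1
j=0: 0≤6, i=0, swap(0,0) ⇒ [0, 8, 9, 12, 10, 1, 5, 2, 7, 4, 6]
j=1: 8>6, skip
j=2: 9>6, skip
j=3: 12>6, skip
j=4: 10>6, skip
j=5: 1≤6, i=1, swap(1,5) ⇒ [0, 1, 9, 12, 10, 8, 5, 2, 7, 4, 6]
j=6: 5≤6, i=2, swap(2,6) ⇒ [0, 1, 5, 12, 10, 8, 9, 2, 7, 4, 6]
j=7: 2≤6, i=3, swap(3,7) ⇒ [0, 1, 5, 2, 10, 8, 9, 12, 7, 4, 6]
j=8: 7>6, skip
j=9: 4≤6, i=4, swap(4,9) ⇒ [0, 1, 5, 2, 4, 8, 9, 12, 7, 10, 6]
swap(5,10) ⇒ [0, 1, 5, 2, 4, 6, 9, 12, 7, 10, 8]; return 5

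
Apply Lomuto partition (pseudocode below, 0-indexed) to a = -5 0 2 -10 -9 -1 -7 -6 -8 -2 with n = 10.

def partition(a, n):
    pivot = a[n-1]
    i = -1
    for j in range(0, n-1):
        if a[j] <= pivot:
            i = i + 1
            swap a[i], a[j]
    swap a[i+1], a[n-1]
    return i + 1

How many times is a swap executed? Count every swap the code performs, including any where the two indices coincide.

7

pivot = a[9] = -2; i = -1
j=0: a[0]=-5 ≤ -2 → i=0, swap a[0],a[0] (no change) → -5 0 2 -10 -9 -1 -7 -6 -8 -2
j=1: a[1]=0 > -2 → no swap
j=2: a[2]=2 > -2 → no swap
j=3: a[3]=-10 ≤ -2 → i=1, swap a[1],a[3] → -5 -10 2 0 -9 -1 -7 -6 -8 -2
j=4: a[4]=-9 ≤ -2 → i=2, swap a[2],a[4] → -5 -10 -9 0 2 -1 -7 -6 -8 -2
j=5: a[5]=-1 > -2 → no swap
j=6: a[6]=-7 ≤ -2 → i=3, swap a[3],a[6] → -5 -10 -9 -7 2 -1 0 -6 -8 -2
j=7: a[7]=-6 ≤ -2 → i=4, swap a[4],a[7] → -5 -10 -9 -7 -6 -1 0 2 -8 -2
j=8: a[8]=-8 ≤ -2 → i=5, swap a[5],a[8] → -5 -10 -9 -7 -6 -8 0 2 -1 -2
final swap a[6],a[9] → -5 -10 -9 -7 -6 -8 -2 2 -1 0; return 6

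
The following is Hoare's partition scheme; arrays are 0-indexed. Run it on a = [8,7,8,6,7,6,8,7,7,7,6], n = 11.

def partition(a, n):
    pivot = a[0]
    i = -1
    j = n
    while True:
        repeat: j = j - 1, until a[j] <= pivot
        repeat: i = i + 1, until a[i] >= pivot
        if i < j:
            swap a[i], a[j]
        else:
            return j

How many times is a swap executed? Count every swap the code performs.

pivot=8
j stops at 10 (6), i stops at 0 (8); swap ⇒ [6,7,8,6,7,6,8,7,7,7,8]
j stops at 9 (7), i stops at 2 (8); swap ⇒ [6,7,7,6,7,6,8,7,7,8,8]
j stops at 8 (7), i stops at 6 (8); swap ⇒ [6,7,7,6,7,6,7,7,8,8,8]
j stops at 7, i stops at 8; i≥j ⇒ return 7. a=[6,7,7,6,7,6,7,7,8,8,8]

3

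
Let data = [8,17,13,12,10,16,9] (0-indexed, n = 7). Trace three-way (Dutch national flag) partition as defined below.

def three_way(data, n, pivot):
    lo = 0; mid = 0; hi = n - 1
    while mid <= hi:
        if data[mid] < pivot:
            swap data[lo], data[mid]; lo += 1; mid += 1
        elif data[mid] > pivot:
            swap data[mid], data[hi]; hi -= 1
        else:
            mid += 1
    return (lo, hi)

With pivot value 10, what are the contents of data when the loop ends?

[8,9,10,12,16,13,17]

lo=0 mid=0 hi=6
8<10: swap(0,0), lo=1 mid=1 ⇒ [8,17,13,12,10,16,9]
17>10: swap(1,6), hi=5 ⇒ [8,9,13,12,10,16,17]
9<10: swap(1,1), lo=2 mid=2 ⇒ [8,9,13,12,10,16,17]
13>10: swap(2,5), hi=4 ⇒ [8,9,16,12,10,13,17]
16>10: swap(2,4), hi=3 ⇒ [8,9,10,12,16,13,17]
10=10: mid=3
12>10: swap(3,3), hi=2 ⇒ [8,9,10,12,16,13,17]
done. lo=2 hi=2; data=[8,9,10,12,16,13,17]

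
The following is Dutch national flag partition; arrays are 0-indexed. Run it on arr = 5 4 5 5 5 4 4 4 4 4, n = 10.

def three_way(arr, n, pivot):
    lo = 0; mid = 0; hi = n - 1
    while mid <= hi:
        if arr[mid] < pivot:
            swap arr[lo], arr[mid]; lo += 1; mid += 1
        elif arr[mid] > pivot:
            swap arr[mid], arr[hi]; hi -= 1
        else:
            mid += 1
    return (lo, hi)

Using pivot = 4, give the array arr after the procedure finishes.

lo=0 mid=0 hi=9
5>4: swap(0,9), hi=8 ⇒ 4 4 5 5 5 4 4 4 4 5
4=4: mid=1
4=4: mid=2
5>4: swap(2,8), hi=7 ⇒ 4 4 4 5 5 4 4 4 5 5
4=4: mid=3
5>4: swap(3,7), hi=6 ⇒ 4 4 4 4 5 4 4 5 5 5
4=4: mid=4
5>4: swap(4,6), hi=5 ⇒ 4 4 4 4 4 4 5 5 5 5
4=4: mid=5
4=4: mid=6
done. lo=0 hi=5; arr=4 4 4 4 4 4 5 5 5 5

4 4 4 4 4 4 5 5 5 5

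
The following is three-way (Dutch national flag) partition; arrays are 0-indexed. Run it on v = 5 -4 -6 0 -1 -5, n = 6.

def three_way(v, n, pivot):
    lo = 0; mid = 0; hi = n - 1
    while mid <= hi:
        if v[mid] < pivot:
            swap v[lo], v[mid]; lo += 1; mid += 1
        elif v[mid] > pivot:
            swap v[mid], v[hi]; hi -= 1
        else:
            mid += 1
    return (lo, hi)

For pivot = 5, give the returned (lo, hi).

(5, 5)

lo=0 mid=0 hi=5
5=5: mid=1
-4<5: swap(0,1), lo=1 mid=2 ⇒ -4 5 -6 0 -1 -5
-6<5: swap(1,2), lo=2 mid=3 ⇒ -4 -6 5 0 -1 -5
0<5: swap(2,3), lo=3 mid=4 ⇒ -4 -6 0 5 -1 -5
-1<5: swap(3,4), lo=4 mid=5 ⇒ -4 -6 0 -1 5 -5
-5<5: swap(4,5), lo=5 mid=6 ⇒ -4 -6 0 -1 -5 5
done. lo=5 hi=5; v=-4 -6 0 -1 -5 5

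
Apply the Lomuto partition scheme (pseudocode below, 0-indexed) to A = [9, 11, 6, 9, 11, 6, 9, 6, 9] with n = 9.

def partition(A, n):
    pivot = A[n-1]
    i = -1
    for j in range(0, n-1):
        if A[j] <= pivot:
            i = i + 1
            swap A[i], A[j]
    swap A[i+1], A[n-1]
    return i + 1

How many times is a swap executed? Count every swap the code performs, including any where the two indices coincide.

pivot = A[8] = 9; i = -1
j=0: A[0]=9 ≤ 9 → i=0, swap A[0],A[0] (no change) → [9, 11, 6, 9, 11, 6, 9, 6, 9]
j=1: A[1]=11 > 9 → no swap
j=2: A[2]=6 ≤ 9 → i=1, swap A[1],A[2] → [9, 6, 11, 9, 11, 6, 9, 6, 9]
j=3: A[3]=9 ≤ 9 → i=2, swap A[2],A[3] → [9, 6, 9, 11, 11, 6, 9, 6, 9]
j=4: A[4]=11 > 9 → no swap
j=5: A[5]=6 ≤ 9 → i=3, swap A[3],A[5] → [9, 6, 9, 6, 11, 11, 9, 6, 9]
j=6: A[6]=9 ≤ 9 → i=4, swap A[4],A[6] → [9, 6, 9, 6, 9, 11, 11, 6, 9]
j=7: A[7]=6 ≤ 9 → i=5, swap A[5],A[7] → [9, 6, 9, 6, 9, 6, 11, 11, 9]
final swap A[6],A[8] → [9, 6, 9, 6, 9, 6, 9, 11, 11]; return 6

7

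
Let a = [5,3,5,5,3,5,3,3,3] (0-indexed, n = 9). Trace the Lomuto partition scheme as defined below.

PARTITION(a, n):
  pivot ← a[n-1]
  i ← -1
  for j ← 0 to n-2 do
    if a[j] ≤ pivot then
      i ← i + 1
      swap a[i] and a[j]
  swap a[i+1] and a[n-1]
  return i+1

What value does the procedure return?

4

pivot = a[8] = 3; i = -1
j=0: a[0]=5 > 3 → no swap
j=1: a[1]=3 ≤ 3 → i=0, swap a[0],a[1] → [3,5,5,5,3,5,3,3,3]
j=2: a[2]=5 > 3 → no swap
j=3: a[3]=5 > 3 → no swap
j=4: a[4]=3 ≤ 3 → i=1, swap a[1],a[4] → [3,3,5,5,5,5,3,3,3]
j=5: a[5]=5 > 3 → no swap
j=6: a[6]=3 ≤ 3 → i=2, swap a[2],a[6] → [3,3,3,5,5,5,5,3,3]
j=7: a[7]=3 ≤ 3 → i=3, swap a[3],a[7] → [3,3,3,3,5,5,5,5,3]
final swap a[4],a[8] → [3,3,3,3,3,5,5,5,5]; return 4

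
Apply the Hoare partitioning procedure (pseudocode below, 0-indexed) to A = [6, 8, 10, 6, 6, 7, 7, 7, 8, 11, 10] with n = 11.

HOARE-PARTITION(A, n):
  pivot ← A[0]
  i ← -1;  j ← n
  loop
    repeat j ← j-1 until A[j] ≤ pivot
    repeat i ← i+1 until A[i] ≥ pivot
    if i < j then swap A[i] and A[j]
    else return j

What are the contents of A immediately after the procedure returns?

pivot = A[0] = 6; i = -1, j = 11
j→4 (A[4]=6≤6), i→0 (A[0]=6≥6); i<j, swap → [6, 8, 10, 6, 6, 7, 7, 7, 8, 11, 10]
j→3 (A[3]=6≤6), i→1 (A[1]=8≥6); i<j, swap → [6, 6, 10, 8, 6, 7, 7, 7, 8, 11, 10]
j→1, i→2; i≥j, return j=1. A = [6, 6, 10, 8, 6, 7, 7, 7, 8, 11, 10]

[6, 6, 10, 8, 6, 7, 7, 7, 8, 11, 10]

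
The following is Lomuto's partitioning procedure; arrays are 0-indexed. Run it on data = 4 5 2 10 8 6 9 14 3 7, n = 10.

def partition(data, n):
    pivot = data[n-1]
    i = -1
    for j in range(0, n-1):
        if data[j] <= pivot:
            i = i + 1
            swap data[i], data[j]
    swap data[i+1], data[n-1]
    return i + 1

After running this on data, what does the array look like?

4 5 2 6 3 7 9 14 8 10

pivot = data[9] = 7; i = -1
j=0: data[0]=4 ≤ 7 → i=0, swap data[0],data[0] (no change) → 4 5 2 10 8 6 9 14 3 7
j=1: data[1]=5 ≤ 7 → i=1, swap data[1],data[1] (no change) → 4 5 2 10 8 6 9 14 3 7
j=2: data[2]=2 ≤ 7 → i=2, swap data[2],data[2] (no change) → 4 5 2 10 8 6 9 14 3 7
j=3: data[3]=10 > 7 → no swap
j=4: data[4]=8 > 7 → no swap
j=5: data[5]=6 ≤ 7 → i=3, swap data[3],data[5] → 4 5 2 6 8 10 9 14 3 7
j=6: data[6]=9 > 7 → no swap
j=7: data[7]=14 > 7 → no swap
j=8: data[8]=3 ≤ 7 → i=4, swap data[4],data[8] → 4 5 2 6 3 10 9 14 8 7
final swap data[5],data[9] → 4 5 2 6 3 7 9 14 8 10; return 5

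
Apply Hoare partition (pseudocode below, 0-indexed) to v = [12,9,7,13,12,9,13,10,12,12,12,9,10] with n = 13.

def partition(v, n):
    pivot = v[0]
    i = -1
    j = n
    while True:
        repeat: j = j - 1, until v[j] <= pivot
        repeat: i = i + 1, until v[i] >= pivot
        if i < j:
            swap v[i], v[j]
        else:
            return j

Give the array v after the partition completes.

[10,9,7,9,12,9,12,10,12,13,12,13,12]

pivot = v[0] = 12; i = -1, j = 13
j→12 (v[12]=10≤12), i→0 (v[0]=12≥12); i<j, swap → [10,9,7,13,12,9,13,10,12,12,12,9,12]
j→11 (v[11]=9≤12), i→3 (v[3]=13≥12); i<j, swap → [10,9,7,9,12,9,13,10,12,12,12,13,12]
j→10 (v[10]=12≤12), i→4 (v[4]=12≥12); i<j, swap → [10,9,7,9,12,9,13,10,12,12,12,13,12]
j→9 (v[9]=12≤12), i→6 (v[6]=13≥12); i<j, swap → [10,9,7,9,12,9,12,10,12,13,12,13,12]
j→8, i→8; i≥j, return j=8. v = [10,9,7,9,12,9,12,10,12,13,12,13,12]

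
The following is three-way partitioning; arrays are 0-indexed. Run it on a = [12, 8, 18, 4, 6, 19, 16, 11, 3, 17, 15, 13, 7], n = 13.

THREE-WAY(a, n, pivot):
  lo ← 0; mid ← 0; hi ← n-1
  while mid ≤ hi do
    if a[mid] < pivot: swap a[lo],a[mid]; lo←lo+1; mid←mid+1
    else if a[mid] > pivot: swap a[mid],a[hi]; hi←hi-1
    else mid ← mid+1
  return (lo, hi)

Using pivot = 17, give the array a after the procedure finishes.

[12, 8, 7, 4, 6, 13, 16, 11, 3, 15, 17, 19, 18]

pivot = 17; lo=0, mid=0, hi=12
a[mid]=12<17: swap a[0],a[0]; lo=1,mid=1 → [12, 8, 18, 4, 6, 19, 16, 11, 3, 17, 15, 13, 7]
a[mid]=8<17: swap a[1],a[1]; lo=2,mid=2 → [12, 8, 18, 4, 6, 19, 16, 11, 3, 17, 15, 13, 7]
a[mid]=18>17: swap a[2],a[12]; hi=11 → [12, 8, 7, 4, 6, 19, 16, 11, 3, 17, 15, 13, 18]
a[mid]=7<17: swap a[2],a[2]; lo=3,mid=3 → [12, 8, 7, 4, 6, 19, 16, 11, 3, 17, 15, 13, 18]
a[mid]=4<17: swap a[3],a[3]; lo=4,mid=4 → [12, 8, 7, 4, 6, 19, 16, 11, 3, 17, 15, 13, 18]
a[mid]=6<17: swap a[4],a[4]; lo=5,mid=5 → [12, 8, 7, 4, 6, 19, 16, 11, 3, 17, 15, 13, 18]
a[mid]=19>17: swap a[5],a[11]; hi=10 → [12, 8, 7, 4, 6, 13, 16, 11, 3, 17, 15, 19, 18]
a[mid]=13<17: swap a[5],a[5]; lo=6,mid=6 → [12, 8, 7, 4, 6, 13, 16, 11, 3, 17, 15, 19, 18]
a[mid]=16<17: swap a[6],a[6]; lo=7,mid=7 → [12, 8, 7, 4, 6, 13, 16, 11, 3, 17, 15, 19, 18]
a[mid]=11<17: swap a[7],a[7]; lo=8,mid=8 → [12, 8, 7, 4, 6, 13, 16, 11, 3, 17, 15, 19, 18]
a[mid]=3<17: swap a[8],a[8]; lo=9,mid=9 → [12, 8, 7, 4, 6, 13, 16, 11, 3, 17, 15, 19, 18]
a[mid]=17=17: mid=10
a[mid]=15<17: swap a[9],a[10]; lo=10,mid=11 → [12, 8, 7, 4, 6, 13, 16, 11, 3, 15, 17, 19, 18]
end: lo=10, hi=10; a = [12, 8, 7, 4, 6, 13, 16, 11, 3, 15, 17, 19, 18]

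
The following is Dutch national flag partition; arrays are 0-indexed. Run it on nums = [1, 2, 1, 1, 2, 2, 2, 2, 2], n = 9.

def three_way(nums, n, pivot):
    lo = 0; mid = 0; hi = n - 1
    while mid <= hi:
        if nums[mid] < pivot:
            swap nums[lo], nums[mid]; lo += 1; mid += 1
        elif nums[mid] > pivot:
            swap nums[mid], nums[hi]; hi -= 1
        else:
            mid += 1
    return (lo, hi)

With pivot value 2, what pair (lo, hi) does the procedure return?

(3, 8)

pivot = 2; lo=0, mid=0, hi=8
nums[mid]=1<2: swap nums[0],nums[0]; lo=1,mid=1 → [1, 2, 1, 1, 2, 2, 2, 2, 2]
nums[mid]=2=2: mid=2
nums[mid]=1<2: swap nums[1],nums[2]; lo=2,mid=3 → [1, 1, 2, 1, 2, 2, 2, 2, 2]
nums[mid]=1<2: swap nums[2],nums[3]; lo=3,mid=4 → [1, 1, 1, 2, 2, 2, 2, 2, 2]
nums[mid]=2=2: mid=5
nums[mid]=2=2: mid=6
nums[mid]=2=2: mid=7
nums[mid]=2=2: mid=8
nums[mid]=2=2: mid=9
end: lo=3, hi=8; nums = [1, 1, 1, 2, 2, 2, 2, 2, 2]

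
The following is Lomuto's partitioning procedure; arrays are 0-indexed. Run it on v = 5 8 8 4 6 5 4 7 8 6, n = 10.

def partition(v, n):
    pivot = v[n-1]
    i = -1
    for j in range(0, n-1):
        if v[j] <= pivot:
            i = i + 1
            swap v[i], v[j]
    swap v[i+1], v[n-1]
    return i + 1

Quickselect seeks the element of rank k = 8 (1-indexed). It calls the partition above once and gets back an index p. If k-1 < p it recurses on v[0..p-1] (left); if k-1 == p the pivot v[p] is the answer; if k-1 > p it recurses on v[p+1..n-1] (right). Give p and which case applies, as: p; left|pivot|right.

5; right

pivot=6, i=-1
j=0: 5≤6, i=0, swap(0,0) ⇒ 5 8 8 4 6 5 4 7 8 6
j=1: 8>6, skip
j=2: 8>6, skip
j=3: 4≤6, i=1, swap(1,3) ⇒ 5 4 8 8 6 5 4 7 8 6
j=4: 6≤6, i=2, swap(2,4) ⇒ 5 4 6 8 8 5 4 7 8 6
j=5: 5≤6, i=3, swap(3,5) ⇒ 5 4 6 5 8 8 4 7 8 6
j=6: 4≤6, i=4, swap(4,6) ⇒ 5 4 6 5 4 8 8 7 8 6
j=7: 7>6, skip
j=8: 8>6, skip
swap(5,9) ⇒ 5 4 6 5 4 6 8 7 8 8; return 5
p = 5; k-1 = 7 > 5 ⇒ right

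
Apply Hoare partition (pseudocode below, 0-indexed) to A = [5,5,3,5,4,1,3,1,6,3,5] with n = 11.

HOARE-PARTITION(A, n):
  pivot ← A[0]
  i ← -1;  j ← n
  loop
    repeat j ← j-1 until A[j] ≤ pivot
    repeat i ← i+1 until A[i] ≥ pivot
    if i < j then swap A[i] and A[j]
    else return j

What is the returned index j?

pivot=5
j stops at 10 (5), i stops at 0 (5); swap ⇒ [5,5,3,5,4,1,3,1,6,3,5]
j stops at 9 (3), i stops at 1 (5); swap ⇒ [5,3,3,5,4,1,3,1,6,5,5]
j stops at 7 (1), i stops at 3 (5); swap ⇒ [5,3,3,1,4,1,3,5,6,5,5]
j stops at 6, i stops at 7; i≥j ⇒ return 6. A=[5,3,3,1,4,1,3,5,6,5,5]

6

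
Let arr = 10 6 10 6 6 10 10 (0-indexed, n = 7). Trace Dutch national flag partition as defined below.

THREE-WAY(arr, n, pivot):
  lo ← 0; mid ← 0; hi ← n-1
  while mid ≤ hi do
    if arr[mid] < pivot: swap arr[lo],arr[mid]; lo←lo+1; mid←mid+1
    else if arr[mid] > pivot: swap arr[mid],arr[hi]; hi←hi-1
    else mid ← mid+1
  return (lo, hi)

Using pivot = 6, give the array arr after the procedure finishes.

pivot = 6; lo=0, mid=0, hi=6
arr[mid]=10>6: swap arr[0],arr[6]; hi=5 → 10 6 10 6 6 10 10
arr[mid]=10>6: swap arr[0],arr[5]; hi=4 → 10 6 10 6 6 10 10
arr[mid]=10>6: swap arr[0],arr[4]; hi=3 → 6 6 10 6 10 10 10
arr[mid]=6=6: mid=1
arr[mid]=6=6: mid=2
arr[mid]=10>6: swap arr[2],arr[3]; hi=2 → 6 6 6 10 10 10 10
arr[mid]=6=6: mid=3
end: lo=0, hi=2; arr = 6 6 6 10 10 10 10

6 6 6 10 10 10 10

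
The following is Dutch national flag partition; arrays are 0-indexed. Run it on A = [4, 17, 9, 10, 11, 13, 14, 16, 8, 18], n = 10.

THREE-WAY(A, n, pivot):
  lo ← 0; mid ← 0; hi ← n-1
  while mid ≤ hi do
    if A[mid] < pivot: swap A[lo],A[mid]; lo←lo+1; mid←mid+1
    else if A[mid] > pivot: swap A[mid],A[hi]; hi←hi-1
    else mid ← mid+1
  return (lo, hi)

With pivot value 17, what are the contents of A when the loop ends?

pivot = 17; lo=0, mid=0, hi=9
A[mid]=4<17: swap A[0],A[0]; lo=1,mid=1 → [4, 17, 9, 10, 11, 13, 14, 16, 8, 18]
A[mid]=17=17: mid=2
A[mid]=9<17: swap A[1],A[2]; lo=2,mid=3 → [4, 9, 17, 10, 11, 13, 14, 16, 8, 18]
A[mid]=10<17: swap A[2],A[3]; lo=3,mid=4 → [4, 9, 10, 17, 11, 13, 14, 16, 8, 18]
A[mid]=11<17: swap A[3],A[4]; lo=4,mid=5 → [4, 9, 10, 11, 17, 13, 14, 16, 8, 18]
A[mid]=13<17: swap A[4],A[5]; lo=5,mid=6 → [4, 9, 10, 11, 13, 17, 14, 16, 8, 18]
A[mid]=14<17: swap A[5],A[6]; lo=6,mid=7 → [4, 9, 10, 11, 13, 14, 17, 16, 8, 18]
A[mid]=16<17: swap A[6],A[7]; lo=7,mid=8 → [4, 9, 10, 11, 13, 14, 16, 17, 8, 18]
A[mid]=8<17: swap A[7],A[8]; lo=8,mid=9 → [4, 9, 10, 11, 13, 14, 16, 8, 17, 18]
A[mid]=18>17: swap A[9],A[9]; hi=8 → [4, 9, 10, 11, 13, 14, 16, 8, 17, 18]
end: lo=8, hi=8; A = [4, 9, 10, 11, 13, 14, 16, 8, 17, 18]

[4, 9, 10, 11, 13, 14, 16, 8, 17, 18]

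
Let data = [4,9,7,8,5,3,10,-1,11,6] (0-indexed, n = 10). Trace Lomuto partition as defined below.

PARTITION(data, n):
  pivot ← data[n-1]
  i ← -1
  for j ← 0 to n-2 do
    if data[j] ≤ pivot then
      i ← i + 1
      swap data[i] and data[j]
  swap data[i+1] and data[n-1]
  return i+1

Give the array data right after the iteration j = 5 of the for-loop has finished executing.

[4,5,3,8,9,7,10,-1,11,6]

pivot=6, i=-1
j=0: 4≤6, i=0, swap(0,0) ⇒ [4,9,7,8,5,3,10,-1,11,6]
j=1: 9>6, skip
j=2: 7>6, skip
j=3: 8>6, skip
j=4: 5≤6, i=1, swap(1,4) ⇒ [4,5,7,8,9,3,10,-1,11,6]
j=5: 3≤6, i=2, swap(2,5) ⇒ [4,5,3,8,9,7,10,-1,11,6]
(after j=5) data = [4,5,3,8,9,7,10,-1,11,6]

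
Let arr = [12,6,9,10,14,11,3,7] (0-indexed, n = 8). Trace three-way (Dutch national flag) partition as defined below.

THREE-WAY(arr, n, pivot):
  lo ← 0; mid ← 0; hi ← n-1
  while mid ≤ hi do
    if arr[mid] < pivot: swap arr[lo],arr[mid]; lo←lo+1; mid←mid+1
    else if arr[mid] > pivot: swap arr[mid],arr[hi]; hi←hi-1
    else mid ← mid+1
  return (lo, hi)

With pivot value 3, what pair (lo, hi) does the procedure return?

(0, 0)

pivot = 3; lo=0, mid=0, hi=7
arr[mid]=12>3: swap arr[0],arr[7]; hi=6 → [7,6,9,10,14,11,3,12]
arr[mid]=7>3: swap arr[0],arr[6]; hi=5 → [3,6,9,10,14,11,7,12]
arr[mid]=3=3: mid=1
arr[mid]=6>3: swap arr[1],arr[5]; hi=4 → [3,11,9,10,14,6,7,12]
arr[mid]=11>3: swap arr[1],arr[4]; hi=3 → [3,14,9,10,11,6,7,12]
arr[mid]=14>3: swap arr[1],arr[3]; hi=2 → [3,10,9,14,11,6,7,12]
arr[mid]=10>3: swap arr[1],arr[2]; hi=1 → [3,9,10,14,11,6,7,12]
arr[mid]=9>3: swap arr[1],arr[1]; hi=0 → [3,9,10,14,11,6,7,12]
end: lo=0, hi=0; arr = [3,9,10,14,11,6,7,12]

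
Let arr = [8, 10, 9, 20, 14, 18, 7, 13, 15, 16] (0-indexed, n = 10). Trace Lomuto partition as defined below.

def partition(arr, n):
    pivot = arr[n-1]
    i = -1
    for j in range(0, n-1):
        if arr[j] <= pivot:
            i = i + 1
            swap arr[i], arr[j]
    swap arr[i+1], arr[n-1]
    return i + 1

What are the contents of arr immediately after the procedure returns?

pivot = arr[9] = 16; i = -1
j=0: arr[0]=8 ≤ 16 → i=0, swap arr[0],arr[0] (no change) → [8, 10, 9, 20, 14, 18, 7, 13, 15, 16]
j=1: arr[1]=10 ≤ 16 → i=1, swap arr[1],arr[1] (no change) → [8, 10, 9, 20, 14, 18, 7, 13, 15, 16]
j=2: arr[2]=9 ≤ 16 → i=2, swap arr[2],arr[2] (no change) → [8, 10, 9, 20, 14, 18, 7, 13, 15, 16]
j=3: arr[3]=20 > 16 → no swap
j=4: arr[4]=14 ≤ 16 → i=3, swap arr[3],arr[4] → [8, 10, 9, 14, 20, 18, 7, 13, 15, 16]
j=5: arr[5]=18 > 16 → no swap
j=6: arr[6]=7 ≤ 16 → i=4, swap arr[4],arr[6] → [8, 10, 9, 14, 7, 18, 20, 13, 15, 16]
j=7: arr[7]=13 ≤ 16 → i=5, swap arr[5],arr[7] → [8, 10, 9, 14, 7, 13, 20, 18, 15, 16]
j=8: arr[8]=15 ≤ 16 → i=6, swap arr[6],arr[8] → [8, 10, 9, 14, 7, 13, 15, 18, 20, 16]
final swap arr[7],arr[9] → [8, 10, 9, 14, 7, 13, 15, 16, 20, 18]; return 7

[8, 10, 9, 14, 7, 13, 15, 16, 20, 18]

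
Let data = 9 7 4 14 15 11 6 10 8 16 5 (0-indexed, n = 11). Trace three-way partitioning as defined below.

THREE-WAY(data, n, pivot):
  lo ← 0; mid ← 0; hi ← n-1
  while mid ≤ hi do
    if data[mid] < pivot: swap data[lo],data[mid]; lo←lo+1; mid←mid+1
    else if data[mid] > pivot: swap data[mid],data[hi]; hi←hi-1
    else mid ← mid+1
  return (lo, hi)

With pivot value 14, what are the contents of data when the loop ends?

9 7 4 5 11 6 10 8 14 16 15

lo=0 mid=0 hi=10
9<14: swap(0,0), lo=1 mid=1 ⇒ 9 7 4 14 15 11 6 10 8 16 5
7<14: swap(1,1), lo=2 mid=2 ⇒ 9 7 4 14 15 11 6 10 8 16 5
4<14: swap(2,2), lo=3 mid=3 ⇒ 9 7 4 14 15 11 6 10 8 16 5
14=14: mid=4
15>14: swap(4,10), hi=9 ⇒ 9 7 4 14 5 11 6 10 8 16 15
5<14: swap(3,4), lo=4 mid=5 ⇒ 9 7 4 5 14 11 6 10 8 16 15
11<14: swap(4,5), lo=5 mid=6 ⇒ 9 7 4 5 11 14 6 10 8 16 15
6<14: swap(5,6), lo=6 mid=7 ⇒ 9 7 4 5 11 6 14 10 8 16 15
10<14: swap(6,7), lo=7 mid=8 ⇒ 9 7 4 5 11 6 10 14 8 16 15
8<14: swap(7,8), lo=8 mid=9 ⇒ 9 7 4 5 11 6 10 8 14 16 15
16>14: swap(9,9), hi=8 ⇒ 9 7 4 5 11 6 10 8 14 16 15
done. lo=8 hi=8; data=9 7 4 5 11 6 10 8 14 16 15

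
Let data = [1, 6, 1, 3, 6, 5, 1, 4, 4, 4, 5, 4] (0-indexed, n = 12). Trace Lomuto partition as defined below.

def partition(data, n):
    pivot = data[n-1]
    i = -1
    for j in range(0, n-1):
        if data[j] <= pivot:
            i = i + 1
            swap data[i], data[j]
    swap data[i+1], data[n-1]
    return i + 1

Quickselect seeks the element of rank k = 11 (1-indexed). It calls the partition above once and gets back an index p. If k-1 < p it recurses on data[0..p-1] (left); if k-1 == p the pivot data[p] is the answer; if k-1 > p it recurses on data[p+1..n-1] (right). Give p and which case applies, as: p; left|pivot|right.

pivot = data[11] = 4; i = -1
j=0: data[0]=1 ≤ 4 → i=0, swap data[0],data[0] (no change) → [1, 6, 1, 3, 6, 5, 1, 4, 4, 4, 5, 4]
j=1: data[1]=6 > 4 → no swap
j=2: data[2]=1 ≤ 4 → i=1, swap data[1],data[2] → [1, 1, 6, 3, 6, 5, 1, 4, 4, 4, 5, 4]
j=3: data[3]=3 ≤ 4 → i=2, swap data[2],data[3] → [1, 1, 3, 6, 6, 5, 1, 4, 4, 4, 5, 4]
j=4: data[4]=6 > 4 → no swap
j=5: data[5]=5 > 4 → no swap
j=6: data[6]=1 ≤ 4 → i=3, swap data[3],data[6] → [1, 1, 3, 1, 6, 5, 6, 4, 4, 4, 5, 4]
j=7: data[7]=4 ≤ 4 → i=4, swap data[4],data[7] → [1, 1, 3, 1, 4, 5, 6, 6, 4, 4, 5, 4]
j=8: data[8]=4 ≤ 4 → i=5, swap data[5],data[8] → [1, 1, 3, 1, 4, 4, 6, 6, 5, 4, 5, 4]
j=9: data[9]=4 ≤ 4 → i=6, swap data[6],data[9] → [1, 1, 3, 1, 4, 4, 4, 6, 5, 6, 5, 4]
j=10: data[10]=5 > 4 → no swap
final swap data[7],data[11] → [1, 1, 3, 1, 4, 4, 4, 4, 5, 6, 5, 6]; return 7
p = 7; k-1 = 10 > 7 ⇒ right

7; right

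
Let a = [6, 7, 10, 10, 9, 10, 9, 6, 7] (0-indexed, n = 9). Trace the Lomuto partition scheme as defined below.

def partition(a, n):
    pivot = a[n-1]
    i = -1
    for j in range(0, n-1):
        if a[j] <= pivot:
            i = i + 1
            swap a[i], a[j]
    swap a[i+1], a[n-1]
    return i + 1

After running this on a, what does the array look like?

[6, 7, 6, 7, 9, 10, 9, 10, 10]

pivot=7, i=-1
j=0: 6≤7, i=0, swap(0,0) ⇒ [6, 7, 10, 10, 9, 10, 9, 6, 7]
j=1: 7≤7, i=1, swap(1,1) ⇒ [6, 7, 10, 10, 9, 10, 9, 6, 7]
j=2: 10>7, skip
j=3: 10>7, skip
j=4: 9>7, skip
j=5: 10>7, skip
j=6: 9>7, skip
j=7: 6≤7, i=2, swap(2,7) ⇒ [6, 7, 6, 10, 9, 10, 9, 10, 7]
swap(3,8) ⇒ [6, 7, 6, 7, 9, 10, 9, 10, 10]; return 3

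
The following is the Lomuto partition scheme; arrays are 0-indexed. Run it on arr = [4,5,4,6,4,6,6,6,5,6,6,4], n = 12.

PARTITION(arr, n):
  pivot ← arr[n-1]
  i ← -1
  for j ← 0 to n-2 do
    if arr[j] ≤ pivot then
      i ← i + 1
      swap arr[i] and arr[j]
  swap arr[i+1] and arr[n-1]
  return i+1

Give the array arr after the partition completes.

pivot = arr[11] = 4; i = -1
j=0: arr[0]=4 ≤ 4 → i=0, swap arr[0],arr[0] (no change) → [4,5,4,6,4,6,6,6,5,6,6,4]
j=1: arr[1]=5 > 4 → no swap
j=2: arr[2]=4 ≤ 4 → i=1, swap arr[1],arr[2] → [4,4,5,6,4,6,6,6,5,6,6,4]
j=3: arr[3]=6 > 4 → no swap
j=4: arr[4]=4 ≤ 4 → i=2, swap arr[2],arr[4] → [4,4,4,6,5,6,6,6,5,6,6,4]
j=5: arr[5]=6 > 4 → no swap
j=6: arr[6]=6 > 4 → no swap
j=7: arr[7]=6 > 4 → no swap
j=8: arr[8]=5 > 4 → no swap
j=9: arr[9]=6 > 4 → no swap
j=10: arr[10]=6 > 4 → no swap
final swap arr[3],arr[11] → [4,4,4,4,5,6,6,6,5,6,6,6]; return 3

[4,4,4,4,5,6,6,6,5,6,6,6]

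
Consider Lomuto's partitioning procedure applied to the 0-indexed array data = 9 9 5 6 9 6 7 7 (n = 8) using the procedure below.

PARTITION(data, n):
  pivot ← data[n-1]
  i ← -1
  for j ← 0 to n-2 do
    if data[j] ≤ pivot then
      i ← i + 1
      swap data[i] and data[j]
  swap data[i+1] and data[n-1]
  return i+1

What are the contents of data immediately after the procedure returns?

pivot=7, i=-1
j=0: 9>7, skip
j=1: 9>7, skip
j=2: 5≤7, i=0, swap(0,2) ⇒ 5 9 9 6 9 6 7 7
j=3: 6≤7, i=1, swap(1,3) ⇒ 5 6 9 9 9 6 7 7
j=4: 9>7, skip
j=5: 6≤7, i=2, swap(2,5) ⇒ 5 6 6 9 9 9 7 7
j=6: 7≤7, i=3, swap(3,6) ⇒ 5 6 6 7 9 9 9 7
swap(4,7) ⇒ 5 6 6 7 7 9 9 9; return 4

5 6 6 7 7 9 9 9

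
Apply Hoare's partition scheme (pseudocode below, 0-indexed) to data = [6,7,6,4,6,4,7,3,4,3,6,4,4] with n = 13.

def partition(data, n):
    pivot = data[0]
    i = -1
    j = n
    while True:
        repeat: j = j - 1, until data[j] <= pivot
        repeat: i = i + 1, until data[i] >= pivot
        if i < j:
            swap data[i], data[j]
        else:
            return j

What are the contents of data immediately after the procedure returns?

pivot=6
j stops at 12 (4), i stops at 0 (6); swap ⇒ [4,7,6,4,6,4,7,3,4,3,6,4,6]
j stops at 11 (4), i stops at 1 (7); swap ⇒ [4,4,6,4,6,4,7,3,4,3,6,7,6]
j stops at 10 (6), i stops at 2 (6); swap ⇒ [4,4,6,4,6,4,7,3,4,3,6,7,6]
j stops at 9 (3), i stops at 4 (6); swap ⇒ [4,4,6,4,3,4,7,3,4,6,6,7,6]
j stops at 8 (4), i stops at 6 (7); swap ⇒ [4,4,6,4,3,4,4,3,7,6,6,7,6]
j stops at 7, i stops at 8; i≥j ⇒ return 7. data=[4,4,6,4,3,4,4,3,7,6,6,7,6]

[4,4,6,4,3,4,4,3,7,6,6,7,6]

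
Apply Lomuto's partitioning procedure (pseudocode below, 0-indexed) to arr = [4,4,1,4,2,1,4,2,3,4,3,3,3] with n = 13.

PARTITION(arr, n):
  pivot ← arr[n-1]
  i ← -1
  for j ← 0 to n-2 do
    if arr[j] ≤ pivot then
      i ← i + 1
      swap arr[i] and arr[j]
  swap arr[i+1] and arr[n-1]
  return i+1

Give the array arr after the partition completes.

[1,2,1,2,3,3,3,3,4,4,4,4,4]

pivot = arr[12] = 3; i = -1
j=0: arr[0]=4 > 3 → no swap
j=1: arr[1]=4 > 3 → no swap
j=2: arr[2]=1 ≤ 3 → i=0, swap arr[0],arr[2] → [1,4,4,4,2,1,4,2,3,4,3,3,3]
j=3: arr[3]=4 > 3 → no swap
j=4: arr[4]=2 ≤ 3 → i=1, swap arr[1],arr[4] → [1,2,4,4,4,1,4,2,3,4,3,3,3]
j=5: arr[5]=1 ≤ 3 → i=2, swap arr[2],arr[5] → [1,2,1,4,4,4,4,2,3,4,3,3,3]
j=6: arr[6]=4 > 3 → no swap
j=7: arr[7]=2 ≤ 3 → i=3, swap arr[3],arr[7] → [1,2,1,2,4,4,4,4,3,4,3,3,3]
j=8: arr[8]=3 ≤ 3 → i=4, swap arr[4],arr[8] → [1,2,1,2,3,4,4,4,4,4,3,3,3]
j=9: arr[9]=4 > 3 → no swap
j=10: arr[10]=3 ≤ 3 → i=5, swap arr[5],arr[10] → [1,2,1,2,3,3,4,4,4,4,4,3,3]
j=11: arr[11]=3 ≤ 3 → i=6, swap arr[6],arr[11] → [1,2,1,2,3,3,3,4,4,4,4,4,3]
final swap arr[7],arr[12] → [1,2,1,2,3,3,3,3,4,4,4,4,4]; return 7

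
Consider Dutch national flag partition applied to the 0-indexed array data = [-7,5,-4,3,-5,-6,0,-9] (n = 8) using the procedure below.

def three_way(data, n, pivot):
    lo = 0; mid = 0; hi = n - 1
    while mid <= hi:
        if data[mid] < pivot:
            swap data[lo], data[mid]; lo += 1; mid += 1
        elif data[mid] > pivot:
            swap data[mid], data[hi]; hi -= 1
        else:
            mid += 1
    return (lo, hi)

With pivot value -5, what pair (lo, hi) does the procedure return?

(3, 3)

lo=0 mid=0 hi=7
-7<-5: swap(0,0), lo=1 mid=1 ⇒ [-7,5,-4,3,-5,-6,0,-9]
5>-5: swap(1,7), hi=6 ⇒ [-7,-9,-4,3,-5,-6,0,5]
-9<-5: swap(1,1), lo=2 mid=2 ⇒ [-7,-9,-4,3,-5,-6,0,5]
-4>-5: swap(2,6), hi=5 ⇒ [-7,-9,0,3,-5,-6,-4,5]
0>-5: swap(2,5), hi=4 ⇒ [-7,-9,-6,3,-5,0,-4,5]
-6<-5: swap(2,2), lo=3 mid=3 ⇒ [-7,-9,-6,3,-5,0,-4,5]
3>-5: swap(3,4), hi=3 ⇒ [-7,-9,-6,-5,3,0,-4,5]
-5=-5: mid=4
done. lo=3 hi=3; data=[-7,-9,-6,-5,3,0,-4,5]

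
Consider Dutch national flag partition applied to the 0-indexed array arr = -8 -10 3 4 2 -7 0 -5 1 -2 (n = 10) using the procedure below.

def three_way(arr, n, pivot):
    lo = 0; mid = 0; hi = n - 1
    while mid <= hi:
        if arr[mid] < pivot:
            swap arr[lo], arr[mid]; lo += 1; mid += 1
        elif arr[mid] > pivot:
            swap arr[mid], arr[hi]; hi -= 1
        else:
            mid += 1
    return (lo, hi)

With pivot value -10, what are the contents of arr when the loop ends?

-10 3 4 2 -7 0 -5 1 -2 -8

pivot = -10; lo=0, mid=0, hi=9
arr[mid]=-8>-10: swap arr[0],arr[9]; hi=8 → -2 -10 3 4 2 -7 0 -5 1 -8
arr[mid]=-2>-10: swap arr[0],arr[8]; hi=7 → 1 -10 3 4 2 -7 0 -5 -2 -8
arr[mid]=1>-10: swap arr[0],arr[7]; hi=6 → -5 -10 3 4 2 -7 0 1 -2 -8
arr[mid]=-5>-10: swap arr[0],arr[6]; hi=5 → 0 -10 3 4 2 -7 -5 1 -2 -8
arr[mid]=0>-10: swap arr[0],arr[5]; hi=4 → -7 -10 3 4 2 0 -5 1 -2 -8
arr[mid]=-7>-10: swap arr[0],arr[4]; hi=3 → 2 -10 3 4 -7 0 -5 1 -2 -8
arr[mid]=2>-10: swap arr[0],arr[3]; hi=2 → 4 -10 3 2 -7 0 -5 1 -2 -8
arr[mid]=4>-10: swap arr[0],arr[2]; hi=1 → 3 -10 4 2 -7 0 -5 1 -2 -8
arr[mid]=3>-10: swap arr[0],arr[1]; hi=0 → -10 3 4 2 -7 0 -5 1 -2 -8
arr[mid]=-10=-10: mid=1
end: lo=0, hi=0; arr = -10 3 4 2 -7 0 -5 1 -2 -8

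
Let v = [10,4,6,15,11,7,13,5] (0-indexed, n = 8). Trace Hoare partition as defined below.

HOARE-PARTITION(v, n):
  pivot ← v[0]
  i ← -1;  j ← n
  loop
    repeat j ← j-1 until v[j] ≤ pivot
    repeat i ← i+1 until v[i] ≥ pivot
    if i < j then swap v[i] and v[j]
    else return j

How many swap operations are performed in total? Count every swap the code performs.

2

pivot = v[0] = 10; i = -1, j = 8
j→7 (v[7]=5≤10), i→0 (v[0]=10≥10); i<j, swap → [5,4,6,15,11,7,13,10]
j→5 (v[5]=7≤10), i→3 (v[3]=15≥10); i<j, swap → [5,4,6,7,11,15,13,10]
j→3, i→4; i≥j, return j=3. v = [5,4,6,7,11,15,13,10]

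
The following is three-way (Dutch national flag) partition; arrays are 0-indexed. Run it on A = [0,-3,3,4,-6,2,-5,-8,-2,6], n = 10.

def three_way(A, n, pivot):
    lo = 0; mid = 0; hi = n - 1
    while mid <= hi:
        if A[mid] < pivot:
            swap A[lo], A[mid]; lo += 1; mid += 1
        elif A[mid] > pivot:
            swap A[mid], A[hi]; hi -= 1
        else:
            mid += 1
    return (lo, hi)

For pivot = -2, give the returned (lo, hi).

(4, 4)

lo=0 mid=0 hi=9
0>-2: swap(0,9), hi=8 ⇒ [6,-3,3,4,-6,2,-5,-8,-2,0]
6>-2: swap(0,8), hi=7 ⇒ [-2,-3,3,4,-6,2,-5,-8,6,0]
-2=-2: mid=1
-3<-2: swap(0,1), lo=1 mid=2 ⇒ [-3,-2,3,4,-6,2,-5,-8,6,0]
3>-2: swap(2,7), hi=6 ⇒ [-3,-2,-8,4,-6,2,-5,3,6,0]
-8<-2: swap(1,2), lo=2 mid=3 ⇒ [-3,-8,-2,4,-6,2,-5,3,6,0]
4>-2: swap(3,6), hi=5 ⇒ [-3,-8,-2,-5,-6,2,4,3,6,0]
-5<-2: swap(2,3), lo=3 mid=4 ⇒ [-3,-8,-5,-2,-6,2,4,3,6,0]
-6<-2: swap(3,4), lo=4 mid=5 ⇒ [-3,-8,-5,-6,-2,2,4,3,6,0]
2>-2: swap(5,5), hi=4 ⇒ [-3,-8,-5,-6,-2,2,4,3,6,0]
done. lo=4 hi=4; A=[-3,-8,-5,-6,-2,2,4,3,6,0]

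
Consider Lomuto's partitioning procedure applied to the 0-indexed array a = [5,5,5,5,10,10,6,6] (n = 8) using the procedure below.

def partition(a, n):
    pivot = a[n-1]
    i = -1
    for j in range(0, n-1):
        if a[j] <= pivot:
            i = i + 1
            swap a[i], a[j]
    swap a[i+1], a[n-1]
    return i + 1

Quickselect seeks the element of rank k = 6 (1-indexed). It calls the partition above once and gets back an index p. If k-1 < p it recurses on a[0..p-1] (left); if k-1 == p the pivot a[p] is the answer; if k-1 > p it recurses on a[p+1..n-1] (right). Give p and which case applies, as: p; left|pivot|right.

5; pivot

pivot=6, i=-1
j=0: 5≤6, i=0, swap(0,0) ⇒ [5,5,5,5,10,10,6,6]
j=1: 5≤6, i=1, swap(1,1) ⇒ [5,5,5,5,10,10,6,6]
j=2: 5≤6, i=2, swap(2,2) ⇒ [5,5,5,5,10,10,6,6]
j=3: 5≤6, i=3, swap(3,3) ⇒ [5,5,5,5,10,10,6,6]
j=4: 10>6, skip
j=5: 10>6, skip
j=6: 6≤6, i=4, swap(4,6) ⇒ [5,5,5,5,6,10,10,6]
swap(5,7) ⇒ [5,5,5,5,6,6,10,10]; return 5
p = 5; k-1 = 5 == 5 ⇒ pivot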